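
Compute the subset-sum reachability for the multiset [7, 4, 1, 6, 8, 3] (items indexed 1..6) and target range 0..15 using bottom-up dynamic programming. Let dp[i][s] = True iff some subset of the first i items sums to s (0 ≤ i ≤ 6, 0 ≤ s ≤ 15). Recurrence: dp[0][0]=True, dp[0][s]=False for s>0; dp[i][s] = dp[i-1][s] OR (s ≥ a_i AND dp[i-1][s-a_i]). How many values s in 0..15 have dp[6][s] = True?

15

i\s   0   1   2   3   4   5   6   7   8   9  10  11  12  13  14  15
  0   T   F   F   F   F   F   F   F   F   F   F   F   F   F   F   F
  1   T   F   F   F   F   F   F   T   F   F   F   F   F   F   F   F
  2   T   F   F   F   T   F   F   T   F   F   F   T   F   F   F   F
  3   T   T   F   F   T   T   F   T   T   F   F   T   T   F   F   F
  4   T   T   F   F   T   T   T   T   T   F   T   T   T   T   T   F
  5   T   T   F   F   T   T   T   T   T   T   T   T   T   T   T   T
  6   T   T   F   T   T   T   T   T   T   T   T   T   T   T   T   T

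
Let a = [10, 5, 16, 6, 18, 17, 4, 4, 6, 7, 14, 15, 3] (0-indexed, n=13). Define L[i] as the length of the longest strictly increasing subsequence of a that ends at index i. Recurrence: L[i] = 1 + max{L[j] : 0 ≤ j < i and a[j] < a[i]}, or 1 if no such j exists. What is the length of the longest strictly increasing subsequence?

5

   i    0    1    2    3    4    5    6    7    8    9   10   11   12
a[i]   10    5   16    6   18   17    4    4    6    7   14   15    3
L[i]    1    1    2    2    3    3    1    1    2    3    4    5    1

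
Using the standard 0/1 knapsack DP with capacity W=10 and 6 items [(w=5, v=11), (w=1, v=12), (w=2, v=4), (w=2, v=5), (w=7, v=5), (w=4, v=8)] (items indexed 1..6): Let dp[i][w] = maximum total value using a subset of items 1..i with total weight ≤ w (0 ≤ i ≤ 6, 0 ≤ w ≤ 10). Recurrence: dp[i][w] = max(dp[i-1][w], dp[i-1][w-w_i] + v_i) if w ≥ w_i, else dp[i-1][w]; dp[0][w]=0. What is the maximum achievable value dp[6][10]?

32

i\w   0   1   2   3   4   5   6   7   8   9  10
  0   0   0   0   0   0   0   0   0   0   0   0
  1   0   0   0   0   0  11  11  11  11  11  11
  2   0  12  12  12  12  12  23  23  23  23  23
  3   0  12  12  16  16  16  23  23  27  27  27
  4   0  12  12  17  17  21  23  23  28  28  32
  5   0  12  12  17  17  21  23  23  28  28  32
  6   0  12  12  17  17  21  23  25  28  29  32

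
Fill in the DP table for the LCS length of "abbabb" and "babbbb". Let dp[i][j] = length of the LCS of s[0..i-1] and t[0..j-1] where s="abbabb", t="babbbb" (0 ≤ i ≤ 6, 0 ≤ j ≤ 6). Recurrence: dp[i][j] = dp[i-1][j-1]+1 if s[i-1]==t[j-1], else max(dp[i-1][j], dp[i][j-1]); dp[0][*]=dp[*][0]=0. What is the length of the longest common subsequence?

   ''  b  a  b  b  b  b
''  0  0  0  0  0  0  0
 a  0  0  1  1  1  1  1
 b  0  1  1  2  2  2  2
 b  0  1  1  2  3  3  3
 a  0  1  2  2  3  3  3
 b  0  1  2  3  3  4  4
 b  0  1  2  3  4  4  5

5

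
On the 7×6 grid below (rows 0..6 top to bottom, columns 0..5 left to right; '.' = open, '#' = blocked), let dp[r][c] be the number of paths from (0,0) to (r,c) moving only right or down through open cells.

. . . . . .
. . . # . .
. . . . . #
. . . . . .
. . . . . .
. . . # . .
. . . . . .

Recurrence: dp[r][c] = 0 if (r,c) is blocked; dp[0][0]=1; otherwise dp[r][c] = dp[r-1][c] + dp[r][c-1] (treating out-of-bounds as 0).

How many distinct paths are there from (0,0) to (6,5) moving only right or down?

r\c   0   1   2   3   4   5
  0   1   1   1   1   1   1
  1   1   2   3   0   1   2
  2   1   3   6   6   7   0
  3   1   4  10  16  23  23
  4   1   5  15  31  54  77
  5   1   6  21   0  54 131
  6   1   7  28  28  82 213

213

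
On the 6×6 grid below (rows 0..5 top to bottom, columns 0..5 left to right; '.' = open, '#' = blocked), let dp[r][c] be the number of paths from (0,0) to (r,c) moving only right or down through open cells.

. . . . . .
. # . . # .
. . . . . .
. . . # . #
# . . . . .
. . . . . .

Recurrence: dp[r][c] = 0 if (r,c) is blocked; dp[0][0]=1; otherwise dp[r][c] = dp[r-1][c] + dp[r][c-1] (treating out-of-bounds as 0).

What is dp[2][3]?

4

r\c   0   1   2   3   4   5
  0   1   1   1   1   1   1
  1   1   0   1   2   0   1
  2   1   1   2   4   4   5
  3   1   2   4   0   4   0
  4   0   2   6   6  10  10
  5   0   2   8  14  24  34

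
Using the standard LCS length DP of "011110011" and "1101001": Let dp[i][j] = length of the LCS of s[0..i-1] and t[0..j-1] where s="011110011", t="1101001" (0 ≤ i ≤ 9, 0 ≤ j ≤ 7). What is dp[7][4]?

   ''  1  1  0  1  0  0  1
''  0  0  0  0  0  0  0  0
 0  0  0  0  1  1  1  1  1
 1  0  1  1  1  2  2  2  2
 1  0  1  2  2  2  2  2  3
 1  0  1  2  2  3  3  3  3
 1  0  1  2  2  3  3  3  4
 0  0  1  2  3  3  4  4  4
 0  0  1  2  3  3  4  5  5
 1  0  1  2  3  4  4  5  6
 1  0  1  2  3  4  4  5  6

3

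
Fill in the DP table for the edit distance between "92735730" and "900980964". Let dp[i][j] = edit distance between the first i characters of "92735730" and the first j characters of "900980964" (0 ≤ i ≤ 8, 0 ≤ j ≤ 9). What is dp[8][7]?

   ''  9  0  0  9  8  0  9  6  4
''  0  1  2  3  4  5  6  7  8  9
 9  1  0  1  2  3  4  5  6  7  8
 2  2  1  1  2  3  4  5  6  7  8
 7  3  2  2  2  3  4  5  6  7  8
 3  4  3  3  3  3  4  5  6  7  8
 5  5  4  4  4  4  4  5  6  7  8
 7  6  5  5  5  5  5  5  6  7  8
 3  7  6  6  6  6  6  6  6  7  8
 0  8  7  6  6  7  7  6  7  7  8

7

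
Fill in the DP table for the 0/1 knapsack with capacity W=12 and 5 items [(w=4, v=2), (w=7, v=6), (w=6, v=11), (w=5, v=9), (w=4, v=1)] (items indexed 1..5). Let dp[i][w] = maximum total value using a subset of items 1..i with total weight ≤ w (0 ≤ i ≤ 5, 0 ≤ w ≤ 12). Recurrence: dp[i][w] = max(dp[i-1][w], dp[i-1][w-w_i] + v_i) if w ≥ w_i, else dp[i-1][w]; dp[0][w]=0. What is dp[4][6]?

11

i\w   0   1   2   3   4   5   6   7   8   9  10  11  12
  0   0   0   0   0   0   0   0   0   0   0   0   0   0
  1   0   0   0   0   2   2   2   2   2   2   2   2   2
  2   0   0   0   0   2   2   2   6   6   6   6   8   8
  3   0   0   0   0   2   2  11  11  11  11  13  13  13
  4   0   0   0   0   2   9  11  11  11  11  13  20  20
  5   0   0   0   0   2   9  11  11  11  11  13  20  20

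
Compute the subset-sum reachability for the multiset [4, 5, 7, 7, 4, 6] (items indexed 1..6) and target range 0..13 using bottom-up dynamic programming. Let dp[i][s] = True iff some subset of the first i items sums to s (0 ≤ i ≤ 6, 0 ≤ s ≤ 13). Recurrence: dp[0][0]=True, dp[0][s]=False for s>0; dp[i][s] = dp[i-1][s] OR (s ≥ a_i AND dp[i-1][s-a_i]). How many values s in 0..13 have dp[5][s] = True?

i\s   0   1   2   3   4   5   6   7   8   9  10  11  12  13
  0   T   F   F   F   F   F   F   F   F   F   F   F   F   F
  1   T   F   F   F   T   F   F   F   F   F   F   F   F   F
  2   T   F   F   F   T   T   F   F   F   T   F   F   F   F
  3   T   F   F   F   T   T   F   T   F   T   F   T   T   F
  4   T   F   F   F   T   T   F   T   F   T   F   T   T   F
  5   T   F   F   F   T   T   F   T   T   T   F   T   T   T
  6   T   F   F   F   T   T   T   T   T   T   T   T   T   T

9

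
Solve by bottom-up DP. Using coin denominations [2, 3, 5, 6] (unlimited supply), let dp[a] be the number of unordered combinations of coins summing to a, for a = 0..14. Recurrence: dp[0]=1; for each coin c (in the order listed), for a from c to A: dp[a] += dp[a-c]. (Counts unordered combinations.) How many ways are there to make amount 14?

10

after  coin     0     1     2     3     4     5     6     7     8     9    10    11    12    13    14
          2     1     0     1     0     1     0     1     0     1     0     1     0     1     0     1
          3     1     0     1     1     1     1     2     1     2     2     2     2     3     2     3
          5     1     0     1     1     1     2     2     2     3     3     4     4     5     5     6
          6     1     0     1     1     1     2     3     2     4     4     5     6     8     7    10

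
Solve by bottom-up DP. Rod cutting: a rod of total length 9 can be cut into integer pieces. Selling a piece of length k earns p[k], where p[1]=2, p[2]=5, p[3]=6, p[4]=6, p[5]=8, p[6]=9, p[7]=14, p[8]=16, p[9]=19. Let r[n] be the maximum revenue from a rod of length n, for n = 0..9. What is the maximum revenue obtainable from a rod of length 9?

   n    0    1    2    3    4    5    6    7    8    9
r[n]    0    2    5    7   10   12   15   17   20   22

22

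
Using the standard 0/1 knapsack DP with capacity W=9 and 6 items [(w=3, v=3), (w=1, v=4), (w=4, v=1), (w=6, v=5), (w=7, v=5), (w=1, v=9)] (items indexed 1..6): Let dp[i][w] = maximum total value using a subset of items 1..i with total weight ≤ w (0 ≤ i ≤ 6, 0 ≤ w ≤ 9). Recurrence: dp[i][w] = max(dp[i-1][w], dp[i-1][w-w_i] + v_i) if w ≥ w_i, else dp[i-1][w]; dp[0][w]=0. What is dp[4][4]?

i\w   0   1   2   3   4   5   6   7   8   9
  0   0   0   0   0   0   0   0   0   0   0
  1   0   0   0   3   3   3   3   3   3   3
  2   0   4   4   4   7   7   7   7   7   7
  3   0   4   4   4   7   7   7   7   8   8
  4   0   4   4   4   7   7   7   9   9   9
  5   0   4   4   4   7   7   7   9   9   9
  6   0   9  13  13  13  16  16  16  18  18

7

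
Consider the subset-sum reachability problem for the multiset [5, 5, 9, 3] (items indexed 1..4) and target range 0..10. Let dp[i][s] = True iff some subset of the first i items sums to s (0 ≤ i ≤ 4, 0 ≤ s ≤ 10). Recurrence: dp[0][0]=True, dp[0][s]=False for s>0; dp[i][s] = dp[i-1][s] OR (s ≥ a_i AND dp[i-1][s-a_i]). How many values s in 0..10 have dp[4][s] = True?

6

i\s   0   1   2   3   4   5   6   7   8   9  10
  0   T   F   F   F   F   F   F   F   F   F   F
  1   T   F   F   F   F   T   F   F   F   F   F
  2   T   F   F   F   F   T   F   F   F   F   T
  3   T   F   F   F   F   T   F   F   F   T   T
  4   T   F   F   T   F   T   F   F   T   T   T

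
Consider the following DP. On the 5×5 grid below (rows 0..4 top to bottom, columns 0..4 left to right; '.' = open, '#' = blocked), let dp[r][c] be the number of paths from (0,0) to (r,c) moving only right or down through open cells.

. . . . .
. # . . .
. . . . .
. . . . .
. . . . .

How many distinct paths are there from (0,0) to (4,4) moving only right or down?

r\c   0   1   2   3   4
  0   1   1   1   1   1
  1   1   0   1   2   3
  2   1   1   2   4   7
  3   1   2   4   8  15
  4   1   3   7  15  30

30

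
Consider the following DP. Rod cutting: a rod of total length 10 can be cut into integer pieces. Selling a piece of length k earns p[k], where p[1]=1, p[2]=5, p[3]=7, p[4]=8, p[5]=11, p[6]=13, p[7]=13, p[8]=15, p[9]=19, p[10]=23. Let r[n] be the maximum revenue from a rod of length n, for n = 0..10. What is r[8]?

   n    0    1    2    3    4    5    6    7    8    9   10
r[n]    0    1    5    7   10   12   15   17   20   22   25

20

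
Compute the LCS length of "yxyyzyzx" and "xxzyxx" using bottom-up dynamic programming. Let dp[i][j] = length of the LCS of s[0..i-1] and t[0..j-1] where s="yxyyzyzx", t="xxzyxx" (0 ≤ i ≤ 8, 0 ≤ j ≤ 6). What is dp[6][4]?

   ''  x  x  z  y  x  x
''  0  0  0  0  0  0  0
 y  0  0  0  0  1  1  1
 x  0  1  1  1  1  2  2
 y  0  1  1  1  2  2  2
 y  0  1  1  1  2  2  2
 z  0  1  1  2  2  2  2
 y  0  1  1  2  3  3  3
 z  0  1  1  2  3  3  3
 x  0  1  2  2  3  4  4

3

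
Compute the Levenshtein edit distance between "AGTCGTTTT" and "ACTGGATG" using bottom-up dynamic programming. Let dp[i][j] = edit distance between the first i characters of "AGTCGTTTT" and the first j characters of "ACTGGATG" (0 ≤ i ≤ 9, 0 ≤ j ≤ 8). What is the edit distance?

   ''  A  C  T  G  G  A  T  G
''  0  1  2  3  4  5  6  7  8
 A  1  0  1  2  3  4  5  6  7
 G  2  1  1  2  2  3  4  5  6
 T  3  2  2  1  2  3  4  4  5
 C  4  3  2  2  2  3  4  5  5
 G  5  4  3  3  2  2  3  4  5
 T  6  5  4  3  3  3  3  3  4
 T  7  6  5  4  4  4  4  3  4
 T  8  7  6  5  5  5  5  4  4
 T  9  8  7  6  6  6  6  5  5

5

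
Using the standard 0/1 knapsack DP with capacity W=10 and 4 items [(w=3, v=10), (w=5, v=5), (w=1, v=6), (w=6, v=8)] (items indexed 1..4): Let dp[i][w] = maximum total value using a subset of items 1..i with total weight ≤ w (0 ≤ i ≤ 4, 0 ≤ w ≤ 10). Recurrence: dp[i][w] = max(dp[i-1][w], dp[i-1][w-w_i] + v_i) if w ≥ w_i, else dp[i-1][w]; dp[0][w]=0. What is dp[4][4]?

16

i\w   0   1   2   3   4   5   6   7   8   9  10
  0   0   0   0   0   0   0   0   0   0   0   0
  1   0   0   0  10  10  10  10  10  10  10  10
  2   0   0   0  10  10  10  10  10  15  15  15
  3   0   6   6  10  16  16  16  16  16  21  21
  4   0   6   6  10  16  16  16  16  16  21  24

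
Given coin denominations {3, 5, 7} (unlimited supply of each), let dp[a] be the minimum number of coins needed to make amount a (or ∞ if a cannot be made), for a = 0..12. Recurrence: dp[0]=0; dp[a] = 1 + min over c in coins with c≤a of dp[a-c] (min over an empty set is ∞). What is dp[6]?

 a  0  1  2  3  4  5  6  7  8  9 10 11 12
dp  0  -  -  1  -  1  2  1  2  3  2  3  2
(- denotes ∞ / unreachable)

2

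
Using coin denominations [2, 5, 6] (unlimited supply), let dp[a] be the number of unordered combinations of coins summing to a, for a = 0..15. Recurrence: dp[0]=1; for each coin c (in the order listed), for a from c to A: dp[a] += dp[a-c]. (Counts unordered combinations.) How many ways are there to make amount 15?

3

after  coin     0     1     2     3     4     5     6     7     8     9    10    11    12    13    14    15
          2     1     0     1     0     1     0     1     0     1     0     1     0     1     0     1     0
          5     1     0     1     0     1     1     1     1     1     1     2     1     2     1     2     2
          6     1     0     1     0     1     1     2     1     2     1     3     2     4     2     4     3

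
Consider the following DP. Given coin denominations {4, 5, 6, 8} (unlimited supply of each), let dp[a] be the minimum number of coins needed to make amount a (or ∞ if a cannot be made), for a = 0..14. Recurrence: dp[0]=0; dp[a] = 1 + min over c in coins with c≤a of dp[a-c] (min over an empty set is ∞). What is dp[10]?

2

 a  0  1  2  3  4  5  6  7  8  9 10 11 12 13 14
dp  0  -  -  -  1  1  1  -  1  2  2  2  2  2  2
(- denotes ∞ / unreachable)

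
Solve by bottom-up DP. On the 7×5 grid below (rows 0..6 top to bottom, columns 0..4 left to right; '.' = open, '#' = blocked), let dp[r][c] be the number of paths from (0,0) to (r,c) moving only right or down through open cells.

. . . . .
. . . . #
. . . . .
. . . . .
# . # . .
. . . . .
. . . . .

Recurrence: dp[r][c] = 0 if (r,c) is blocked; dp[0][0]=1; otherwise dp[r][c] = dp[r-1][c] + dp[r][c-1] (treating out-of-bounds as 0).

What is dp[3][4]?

r\c   0   1   2   3   4
  0   1   1   1   1   1
  1   1   2   3   4   0
  2   1   3   6  10  10
  3   1   4  10  20  30
  4   0   4   0  20  50
  5   0   4   4  24  74
  6   0   4   8  32 106

30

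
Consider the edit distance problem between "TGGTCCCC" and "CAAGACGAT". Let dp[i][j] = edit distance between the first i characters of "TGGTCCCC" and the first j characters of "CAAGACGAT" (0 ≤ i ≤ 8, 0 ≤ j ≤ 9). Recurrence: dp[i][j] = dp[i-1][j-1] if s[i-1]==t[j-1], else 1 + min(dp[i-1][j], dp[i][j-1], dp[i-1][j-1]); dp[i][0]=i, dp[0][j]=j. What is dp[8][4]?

7

   ''  C  A  A  G  A  C  G  A  T
''  0  1  2  3  4  5  6  7  8  9
 T  1  1  2  3  4  5  6  7  8  8
 G  2  2  2  3  3  4  5  6  7  8
 G  3  3  3  3  3  4  5  5  6  7
 T  4  4  4  4  4  4  5  6  6  6
 C  5  4  5  5  5  5  4  5  6  7
 C  6  5  5  6  6  6  5  5  6  7
 C  7  6  6  6  7  7  6  6  6  7
 C  8  7  7  7  7  8  7  7  7  7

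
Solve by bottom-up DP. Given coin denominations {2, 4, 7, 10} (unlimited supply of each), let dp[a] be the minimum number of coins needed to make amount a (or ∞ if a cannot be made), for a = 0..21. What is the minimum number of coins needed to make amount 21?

 a  0  1  2  3  4  5  6  7  8  9 10 11 12 13 14 15 16 17 18 19 20 21
dp  0  -  1  -  1  -  2  1  2  2  1  2  2  3  2  3  3  2  3  3  2  3
(- denotes ∞ / unreachable)

3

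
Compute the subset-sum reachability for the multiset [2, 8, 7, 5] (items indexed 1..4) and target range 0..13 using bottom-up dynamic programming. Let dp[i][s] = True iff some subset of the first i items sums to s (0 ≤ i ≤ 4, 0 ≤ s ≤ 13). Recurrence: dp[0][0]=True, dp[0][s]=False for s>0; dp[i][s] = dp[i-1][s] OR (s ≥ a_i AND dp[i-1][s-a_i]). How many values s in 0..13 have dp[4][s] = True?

i\s   0   1   2   3   4   5   6   7   8   9  10  11  12  13
  0   T   F   F   F   F   F   F   F   F   F   F   F   F   F
  1   T   F   T   F   F   F   F   F   F   F   F   F   F   F
  2   T   F   T   F   F   F   F   F   T   F   T   F   F   F
  3   T   F   T   F   F   F   F   T   T   T   T   F   F   F
  4   T   F   T   F   F   T   F   T   T   T   T   F   T   T

9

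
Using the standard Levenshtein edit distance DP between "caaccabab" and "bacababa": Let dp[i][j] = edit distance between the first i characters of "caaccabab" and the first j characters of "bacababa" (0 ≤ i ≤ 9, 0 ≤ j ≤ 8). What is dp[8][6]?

   ''  b  a  c  a  b  a  b  a
''  0  1  2  3  4  5  6  7  8
 c  1  1  2  2  3  4  5  6  7
 a  2  2  1  2  2  3  4  5  6
 a  3  3  2  2  2  3  3  4  5
 c  4  4  3  2  3  3  4  4  5
 c  5  5  4  3  3  4  4  5  5
 a  6  6  5  4  3  4  4  5  5
 b  7  6  6  5  4  3  4  4  5
 a  8  7  6  6  5  4  3  4  4
 b  9  8  7  7  6  5  4  3  4

3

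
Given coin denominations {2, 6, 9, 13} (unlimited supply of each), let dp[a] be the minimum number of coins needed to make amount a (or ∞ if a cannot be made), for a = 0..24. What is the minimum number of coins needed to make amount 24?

 a  0  1  2  3  4  5  6  7  8  9 10 11 12 13 14 15 16 17 18 19 20 21 22 23 24
dp  0  -  1  -  2  -  1  -  2  1  3  2  2  1  3  2  4  3  2  2  3  3  2  4  3
(- denotes ∞ / unreachable)

3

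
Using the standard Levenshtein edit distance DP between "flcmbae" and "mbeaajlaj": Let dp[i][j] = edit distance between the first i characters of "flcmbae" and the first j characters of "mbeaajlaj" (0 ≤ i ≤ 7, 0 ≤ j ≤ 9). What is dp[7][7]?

   ''  m  b  e  a  a  j  l  a  j
''  0  1  2  3  4  5  6  7  8  9
 f  1  1  2  3  4  5  6  7  8  9
 l  2  2  2  3  4  5  6  6  7  8
 c  3  3  3  3  4  5  6  7  7  8
 m  4  3  4  4  4  5  6  7  8  8
 b  5  4  3  4  5  5  6  7  8  9
 a  6  5  4  4  4  5  6  7  7  8
 e  7  6  5  4  5  5  6  7  8  8

7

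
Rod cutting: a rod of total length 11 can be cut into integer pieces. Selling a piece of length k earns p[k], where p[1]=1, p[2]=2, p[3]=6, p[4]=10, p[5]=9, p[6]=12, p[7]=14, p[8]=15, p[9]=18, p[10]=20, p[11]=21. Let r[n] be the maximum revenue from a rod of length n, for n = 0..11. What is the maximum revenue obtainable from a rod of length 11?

   n    0    1    2    3    4    5    6    7    8    9   10   11
r[n]    0    1    2    6   10   11   12   16   20   21   22   26

26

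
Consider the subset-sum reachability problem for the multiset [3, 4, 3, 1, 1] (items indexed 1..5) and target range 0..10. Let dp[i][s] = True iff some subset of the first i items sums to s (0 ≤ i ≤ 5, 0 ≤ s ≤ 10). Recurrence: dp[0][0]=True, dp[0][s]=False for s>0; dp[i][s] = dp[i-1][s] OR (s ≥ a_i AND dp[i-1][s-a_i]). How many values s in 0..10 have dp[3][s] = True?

6

i\s   0   1   2   3   4   5   6   7   8   9  10
  0   T   F   F   F   F   F   F   F   F   F   F
  1   T   F   F   T   F   F   F   F   F   F   F
  2   T   F   F   T   T   F   F   T   F   F   F
  3   T   F   F   T   T   F   T   T   F   F   T
  4   T   T   F   T   T   T   T   T   T   F   T
  5   T   T   T   T   T   T   T   T   T   T   T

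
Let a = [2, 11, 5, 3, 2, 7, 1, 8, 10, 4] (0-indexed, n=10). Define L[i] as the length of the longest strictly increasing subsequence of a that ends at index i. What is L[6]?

1

   i    0    1    2    3    4    5    6    7    8    9
a[i]    2   11    5    3    2    7    1    8   10    4
L[i]    1    2    2    2    1    3    1    4    5    3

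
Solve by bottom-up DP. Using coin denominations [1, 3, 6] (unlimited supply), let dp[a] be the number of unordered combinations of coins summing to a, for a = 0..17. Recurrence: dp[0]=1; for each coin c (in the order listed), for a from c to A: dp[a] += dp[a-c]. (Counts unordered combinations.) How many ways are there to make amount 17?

12

after  coin     0     1     2     3     4     5     6     7     8     9    10    11    12    13    14    15    16    17
          1     1     1     1     1     1     1     1     1     1     1     1     1     1     1     1     1     1     1
          3     1     1     1     2     2     2     3     3     3     4     4     4     5     5     5     6     6     6
          6     1     1     1     2     2     2     4     4     4     6     6     6     9     9     9    12    12    12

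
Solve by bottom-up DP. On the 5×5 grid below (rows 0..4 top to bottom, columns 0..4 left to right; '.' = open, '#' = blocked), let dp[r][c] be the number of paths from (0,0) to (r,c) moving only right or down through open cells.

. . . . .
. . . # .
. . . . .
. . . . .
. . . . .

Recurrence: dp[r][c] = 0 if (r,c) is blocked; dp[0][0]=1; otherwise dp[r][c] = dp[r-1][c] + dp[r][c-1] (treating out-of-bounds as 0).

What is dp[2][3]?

r\c   0   1   2   3   4
  0   1   1   1   1   1
  1   1   2   3   0   1
  2   1   3   6   6   7
  3   1   4  10  16  23
  4   1   5  15  31  54

6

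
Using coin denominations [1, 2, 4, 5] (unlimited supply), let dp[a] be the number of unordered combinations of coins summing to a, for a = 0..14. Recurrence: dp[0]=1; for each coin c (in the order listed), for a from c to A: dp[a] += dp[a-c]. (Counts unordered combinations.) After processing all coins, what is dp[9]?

after  coin     0     1     2     3     4     5     6     7     8     9    10    11    12    13    14
          1     1     1     1     1     1     1     1     1     1     1     1     1     1     1     1
          2     1     1     2     2     3     3     4     4     5     5     6     6     7     7     8
          4     1     1     2     2     4     4     6     6     9     9    12    12    16    16    20
          5     1     1     2     2     4     5     7     8    11    13    17    19    24    27    33

13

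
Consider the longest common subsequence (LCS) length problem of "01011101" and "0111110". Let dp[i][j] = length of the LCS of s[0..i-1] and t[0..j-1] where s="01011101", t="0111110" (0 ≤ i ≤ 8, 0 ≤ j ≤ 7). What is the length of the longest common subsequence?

   ''  0  1  1  1  1  1  0
''  0  0  0  0  0  0  0  0
 0  0  1  1  1  1  1  1  1
 1  0  1  2  2  2  2  2  2
 0  0  1  2  2  2  2  2  3
 1  0  1  2  3  3  3  3  3
 1  0  1  2  3  4  4  4  4
 1  0  1  2  3  4  5  5  5
 0  0  1  2  3  4  5  5  6
 1  0  1  2  3  4  5  6  6

6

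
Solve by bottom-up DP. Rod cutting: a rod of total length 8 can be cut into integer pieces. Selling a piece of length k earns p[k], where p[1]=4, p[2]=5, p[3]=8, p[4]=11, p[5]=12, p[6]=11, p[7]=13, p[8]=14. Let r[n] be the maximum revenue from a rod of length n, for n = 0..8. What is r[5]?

20

   n    0    1    2    3    4    5    6    7    8
r[n]    0    4    8   12   16   20   24   28   32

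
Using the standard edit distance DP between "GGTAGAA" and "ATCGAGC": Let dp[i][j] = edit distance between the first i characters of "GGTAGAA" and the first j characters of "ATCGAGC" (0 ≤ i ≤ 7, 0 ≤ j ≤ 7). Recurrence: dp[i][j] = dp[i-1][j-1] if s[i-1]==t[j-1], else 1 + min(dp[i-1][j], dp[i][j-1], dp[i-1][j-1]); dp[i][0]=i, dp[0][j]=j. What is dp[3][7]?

   ''  A  T  C  G  A  G  C
''  0  1  2  3  4  5  6  7
 G  1  1  2  3  3  4  5  6
 G  2  2  2  3  3  4  4  5
 T  3  3  2  3  4  4  5  5
 A  4  3  3  3  4  4  5  6
 G  5  4  4  4  3  4  4  5
 A  6  5  5  5  4  3  4  5
 A  7  6  6  6  5  4  4  5

5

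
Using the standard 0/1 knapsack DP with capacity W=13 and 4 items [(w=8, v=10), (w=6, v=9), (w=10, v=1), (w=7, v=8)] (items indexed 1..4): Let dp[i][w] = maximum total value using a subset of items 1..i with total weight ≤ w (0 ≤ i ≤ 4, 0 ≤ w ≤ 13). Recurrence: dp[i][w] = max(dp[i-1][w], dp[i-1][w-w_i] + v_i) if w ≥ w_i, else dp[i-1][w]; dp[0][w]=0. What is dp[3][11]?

i\w   0   1   2   3   4   5   6   7   8   9  10  11  12  13
  0   0   0   0   0   0   0   0   0   0   0   0   0   0   0
  1   0   0   0   0   0   0   0   0  10  10  10  10  10  10
  2   0   0   0   0   0   0   9   9  10  10  10  10  10  10
  3   0   0   0   0   0   0   9   9  10  10  10  10  10  10
  4   0   0   0   0   0   0   9   9  10  10  10  10  10  17

10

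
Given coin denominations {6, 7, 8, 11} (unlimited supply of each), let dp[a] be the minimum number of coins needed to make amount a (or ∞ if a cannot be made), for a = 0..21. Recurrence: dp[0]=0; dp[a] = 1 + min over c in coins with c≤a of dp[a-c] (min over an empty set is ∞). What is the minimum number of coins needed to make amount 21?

3

 a  0  1  2  3  4  5  6  7  8  9 10 11 12 13 14 15 16 17 18 19 20 21
dp  0  -  -  -  -  -  1  1  1  -  -  1  2  2  2  2  2  2  2  2  3  3
(- denotes ∞ / unreachable)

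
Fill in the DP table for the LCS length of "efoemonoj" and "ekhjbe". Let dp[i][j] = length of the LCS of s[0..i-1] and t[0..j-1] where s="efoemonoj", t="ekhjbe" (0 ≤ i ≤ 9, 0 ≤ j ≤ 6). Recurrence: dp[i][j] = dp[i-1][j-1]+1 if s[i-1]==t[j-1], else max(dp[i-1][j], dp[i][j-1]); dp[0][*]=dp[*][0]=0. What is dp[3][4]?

   ''  e  k  h  j  b  e
''  0  0  0  0  0  0  0
 e  0  1  1  1  1  1  1
 f  0  1  1  1  1  1  1
 o  0  1  1  1  1  1  1
 e  0  1  1  1  1  1  2
 m  0  1  1  1  1  1  2
 o  0  1  1  1  1  1  2
 n  0  1  1  1  1  1  2
 o  0  1  1  1  1  1  2
 j  0  1  1  1  2  2  2

1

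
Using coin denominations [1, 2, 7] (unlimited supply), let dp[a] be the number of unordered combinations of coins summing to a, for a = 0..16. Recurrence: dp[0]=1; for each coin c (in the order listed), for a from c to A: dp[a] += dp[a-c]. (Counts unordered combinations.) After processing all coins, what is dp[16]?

after  coin     0     1     2     3     4     5     6     7     8     9    10    11    12    13    14    15    16
          1     1     1     1     1     1     1     1     1     1     1     1     1     1     1     1     1     1
          2     1     1     2     2     3     3     4     4     5     5     6     6     7     7     8     8     9
          7     1     1     2     2     3     3     4     5     6     7     8     9    10    11    13    14    16

16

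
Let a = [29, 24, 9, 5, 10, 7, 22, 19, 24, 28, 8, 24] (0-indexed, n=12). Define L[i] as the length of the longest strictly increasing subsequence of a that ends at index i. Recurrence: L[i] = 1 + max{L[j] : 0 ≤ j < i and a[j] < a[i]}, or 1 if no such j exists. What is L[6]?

3

   i    0    1    2    3    4    5    6    7    8    9   10   11
a[i]   29   24    9    5   10    7   22   19   24   28    8   24
L[i]    1    1    1    1    2    2    3    3    4    5    3    4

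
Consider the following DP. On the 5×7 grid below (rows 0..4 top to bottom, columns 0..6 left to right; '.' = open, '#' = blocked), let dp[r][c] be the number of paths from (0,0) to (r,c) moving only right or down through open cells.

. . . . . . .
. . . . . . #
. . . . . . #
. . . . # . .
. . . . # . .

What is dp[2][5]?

21

r\c   0   1   2   3   4   5   6
  0   1   1   1   1   1   1   1
  1   1   2   3   4   5   6   0
  2   1   3   6  10  15  21   0
  3   1   4  10  20   0  21  21
  4   1   5  15  35   0  21  42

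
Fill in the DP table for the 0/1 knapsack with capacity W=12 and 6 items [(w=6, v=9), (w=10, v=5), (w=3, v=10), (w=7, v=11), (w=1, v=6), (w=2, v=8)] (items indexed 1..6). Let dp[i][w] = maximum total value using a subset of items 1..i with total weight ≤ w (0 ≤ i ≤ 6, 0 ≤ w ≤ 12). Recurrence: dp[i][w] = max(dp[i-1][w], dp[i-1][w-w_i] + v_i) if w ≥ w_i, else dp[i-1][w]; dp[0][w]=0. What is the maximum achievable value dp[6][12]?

33

i\w   0   1   2   3   4   5   6   7   8   9  10  11  12
  0   0   0   0   0   0   0   0   0   0   0   0   0   0
  1   0   0   0   0   0   0   9   9   9   9   9   9   9
  2   0   0   0   0   0   0   9   9   9   9   9   9   9
  3   0   0   0  10  10  10  10  10  10  19  19  19  19
  4   0   0   0  10  10  10  10  11  11  19  21  21  21
  5   0   6   6  10  16  16  16  16  17  19  25  27  27
  6   0   6   8  14  16  18  24  24  24  24  25  27  33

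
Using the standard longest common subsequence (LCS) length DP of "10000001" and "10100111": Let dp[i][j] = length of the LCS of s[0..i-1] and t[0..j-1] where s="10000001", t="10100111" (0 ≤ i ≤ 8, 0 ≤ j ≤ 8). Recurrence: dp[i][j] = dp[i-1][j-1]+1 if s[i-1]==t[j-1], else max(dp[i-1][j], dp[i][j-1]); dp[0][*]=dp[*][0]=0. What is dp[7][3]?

2

   ''  1  0  1  0  0  1  1  1
''  0  0  0  0  0  0  0  0  0
 1  0  1  1  1  1  1  1  1  1
 0  0  1  2  2  2  2  2  2  2
 0  0  1  2  2  3  3  3  3  3
 0  0  1  2  2  3  4  4  4  4
 0  0  1  2  2  3  4  4  4  4
 0  0  1  2  2  3  4  4  4  4
 0  0  1  2  2  3  4  4  4  4
 1  0  1  2  3  3  4  5  5  5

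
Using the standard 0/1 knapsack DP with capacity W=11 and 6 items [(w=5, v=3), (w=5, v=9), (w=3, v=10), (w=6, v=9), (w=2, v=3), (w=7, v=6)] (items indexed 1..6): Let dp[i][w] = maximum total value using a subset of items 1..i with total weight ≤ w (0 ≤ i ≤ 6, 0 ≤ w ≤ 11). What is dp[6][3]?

10

i\w   0   1   2   3   4   5   6   7   8   9  10  11
  0   0   0   0   0   0   0   0   0   0   0   0   0
  1   0   0   0   0   0   3   3   3   3   3   3   3
  2   0   0   0   0   0   9   9   9   9   9  12  12
  3   0   0   0  10  10  10  10  10  19  19  19  19
  4   0   0   0  10  10  10  10  10  19  19  19  19
  5   0   0   3  10  10  13  13  13  19  19  22  22
  6   0   0   3  10  10  13  13  13  19  19  22  22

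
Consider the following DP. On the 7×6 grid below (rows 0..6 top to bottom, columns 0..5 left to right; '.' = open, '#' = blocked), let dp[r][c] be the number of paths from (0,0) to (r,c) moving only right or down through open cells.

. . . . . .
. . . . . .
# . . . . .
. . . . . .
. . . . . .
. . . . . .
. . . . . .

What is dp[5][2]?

r\c   0   1   2   3   4   5
  0   1   1   1   1   1   1
  1   1   2   3   4   5   6
  2   0   2   5   9  14  20
  3   0   2   7  16  30  50
  4   0   2   9  25  55 105
  5   0   2  11  36  91 196
  6   0   2  13  49 140 336

11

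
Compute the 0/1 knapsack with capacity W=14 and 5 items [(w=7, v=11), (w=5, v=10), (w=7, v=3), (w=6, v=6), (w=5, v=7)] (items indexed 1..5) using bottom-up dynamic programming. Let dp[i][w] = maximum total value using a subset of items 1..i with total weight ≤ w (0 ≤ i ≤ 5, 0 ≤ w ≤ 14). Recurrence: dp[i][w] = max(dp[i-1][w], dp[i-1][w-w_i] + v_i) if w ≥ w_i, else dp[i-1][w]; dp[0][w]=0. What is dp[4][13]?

21

i\w   0   1   2   3   4   5   6   7   8   9  10  11  12  13  14
  0   0   0   0   0   0   0   0   0   0   0   0   0   0   0   0
  1   0   0   0   0   0   0   0  11  11  11  11  11  11  11  11
  2   0   0   0   0   0  10  10  11  11  11  11  11  21  21  21
  3   0   0   0   0   0  10  10  11  11  11  11  11  21  21  21
  4   0   0   0   0   0  10  10  11  11  11  11  16  21  21  21
  5   0   0   0   0   0  10  10  11  11  11  17  17  21  21  21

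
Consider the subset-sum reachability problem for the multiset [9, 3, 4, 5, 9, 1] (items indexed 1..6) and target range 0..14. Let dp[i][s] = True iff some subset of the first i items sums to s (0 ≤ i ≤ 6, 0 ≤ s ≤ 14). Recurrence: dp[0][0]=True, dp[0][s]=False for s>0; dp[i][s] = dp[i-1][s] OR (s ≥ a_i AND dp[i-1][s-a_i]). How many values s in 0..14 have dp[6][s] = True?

13

i\s   0   1   2   3   4   5   6   7   8   9  10  11  12  13  14
  0   T   F   F   F   F   F   F   F   F   F   F   F   F   F   F
  1   T   F   F   F   F   F   F   F   F   T   F   F   F   F   F
  2   T   F   F   T   F   F   F   F   F   T   F   F   T   F   F
  3   T   F   F   T   T   F   F   T   F   T   F   F   T   T   F
  4   T   F   F   T   T   T   F   T   T   T   F   F   T   T   T
  5   T   F   F   T   T   T   F   T   T   T   F   F   T   T   T
  6   T   T   F   T   T   T   T   T   T   T   T   F   T   T   T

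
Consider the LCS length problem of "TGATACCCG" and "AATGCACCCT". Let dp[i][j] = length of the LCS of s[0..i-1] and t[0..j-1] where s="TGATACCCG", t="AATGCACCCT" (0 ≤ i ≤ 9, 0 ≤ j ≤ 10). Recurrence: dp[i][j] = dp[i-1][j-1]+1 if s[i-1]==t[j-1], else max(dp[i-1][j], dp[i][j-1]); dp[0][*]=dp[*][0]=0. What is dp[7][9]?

   ''  A  A  T  G  C  A  C  C  C  T
''  0  0  0  0  0  0  0  0  0  0  0
 T  0  0  0  1  1  1  1  1  1  1  1
 G  0  0  0  1  2  2  2  2  2  2  2
 A  0  1  1  1  2  2  3  3  3  3  3
 T  0  1  1  2  2  2  3  3  3  3  4
 A  0  1  2  2  2  2  3  3  3  3  4
 C  0  1  2  2  2  3  3  4  4  4  4
 C  0  1  2  2  2  3  3  4  5  5  5
 C  0  1  2  2  2  3  3  4  5  6  6
 G  0  1  2  2  3  3  3  4  5  6  6

5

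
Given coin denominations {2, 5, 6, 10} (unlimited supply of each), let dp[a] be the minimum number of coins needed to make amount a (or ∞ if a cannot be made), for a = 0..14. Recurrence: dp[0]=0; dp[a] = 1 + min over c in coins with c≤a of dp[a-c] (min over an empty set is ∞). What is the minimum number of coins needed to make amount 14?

3

 a  0  1  2  3  4  5  6  7  8  9 10 11 12 13 14
dp  0  -  1  -  2  1  1  2  2  3  1  2  2  3  3
(- denotes ∞ / unreachable)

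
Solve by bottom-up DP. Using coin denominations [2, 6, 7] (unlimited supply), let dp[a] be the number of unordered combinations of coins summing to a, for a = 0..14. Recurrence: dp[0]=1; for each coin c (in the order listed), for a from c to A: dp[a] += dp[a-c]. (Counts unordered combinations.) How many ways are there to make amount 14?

4

after  coin     0     1     2     3     4     5     6     7     8     9    10    11    12    13    14
          2     1     0     1     0     1     0     1     0     1     0     1     0     1     0     1
          6     1     0     1     0     1     0     2     0     2     0     2     0     3     0     3
          7     1     0     1     0     1     0     2     1     2     1     2     1     3     2     4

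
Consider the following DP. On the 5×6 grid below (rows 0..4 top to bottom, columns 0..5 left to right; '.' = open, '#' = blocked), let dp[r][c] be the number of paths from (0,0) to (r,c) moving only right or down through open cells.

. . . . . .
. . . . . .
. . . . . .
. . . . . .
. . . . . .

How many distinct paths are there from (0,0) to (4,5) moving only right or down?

r\c   0   1   2   3   4   5
  0   1   1   1   1   1   1
  1   1   2   3   4   5   6
  2   1   3   6  10  15  21
  3   1   4  10  20  35  56
  4   1   5  15  35  70 126

126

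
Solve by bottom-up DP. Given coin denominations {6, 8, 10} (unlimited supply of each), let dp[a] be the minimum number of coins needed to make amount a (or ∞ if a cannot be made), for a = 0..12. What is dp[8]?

1

 a  0  1  2  3  4  5  6  7  8  9 10 11 12
dp  0  -  -  -  -  -  1  -  1  -  1  -  2
(- denotes ∞ / unreachable)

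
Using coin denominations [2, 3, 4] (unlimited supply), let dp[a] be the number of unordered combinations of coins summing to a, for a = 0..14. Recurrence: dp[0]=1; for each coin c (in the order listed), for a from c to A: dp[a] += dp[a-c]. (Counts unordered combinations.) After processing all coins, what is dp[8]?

4

after  coin     0     1     2     3     4     5     6     7     8     9    10    11    12    13    14
          2     1     0     1     0     1     0     1     0     1     0     1     0     1     0     1
          3     1     0     1     1     1     1     2     1     2     2     2     2     3     2     3
          4     1     0     1     1     2     1     3     2     4     3     5     4     7     5     8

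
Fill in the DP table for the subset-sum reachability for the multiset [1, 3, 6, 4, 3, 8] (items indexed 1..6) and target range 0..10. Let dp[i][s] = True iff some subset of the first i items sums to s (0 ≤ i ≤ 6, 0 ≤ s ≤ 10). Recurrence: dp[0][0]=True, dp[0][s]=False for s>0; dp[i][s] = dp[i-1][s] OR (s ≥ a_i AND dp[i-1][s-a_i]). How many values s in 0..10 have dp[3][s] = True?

i\s   0   1   2   3   4   5   6   7   8   9  10
  0   T   F   F   F   F   F   F   F   F   F   F
  1   T   T   F   F   F   F   F   F   F   F   F
  2   T   T   F   T   T   F   F   F   F   F   F
  3   T   T   F   T   T   F   T   T   F   T   T
  4   T   T   F   T   T   T   T   T   T   T   T
  5   T   T   F   T   T   T   T   T   T   T   T
  6   T   T   F   T   T   T   T   T   T   T   T

8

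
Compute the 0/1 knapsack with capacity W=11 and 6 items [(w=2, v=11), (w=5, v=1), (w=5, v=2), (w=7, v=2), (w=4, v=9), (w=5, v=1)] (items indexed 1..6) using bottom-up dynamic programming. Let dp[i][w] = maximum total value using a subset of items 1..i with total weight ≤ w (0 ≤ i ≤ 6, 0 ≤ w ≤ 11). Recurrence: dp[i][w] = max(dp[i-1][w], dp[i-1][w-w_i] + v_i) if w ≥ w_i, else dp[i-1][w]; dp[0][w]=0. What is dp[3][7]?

13

i\w   0   1   2   3   4   5   6   7   8   9  10  11
  0   0   0   0   0   0   0   0   0   0   0   0   0
  1   0   0  11  11  11  11  11  11  11  11  11  11
  2   0   0  11  11  11  11  11  12  12  12  12  12
  3   0   0  11  11  11  11  11  13  13  13  13  13
  4   0   0  11  11  11  11  11  13  13  13  13  13
  5   0   0  11  11  11  11  20  20  20  20  20  22
  6   0   0  11  11  11  11  20  20  20  20  20  22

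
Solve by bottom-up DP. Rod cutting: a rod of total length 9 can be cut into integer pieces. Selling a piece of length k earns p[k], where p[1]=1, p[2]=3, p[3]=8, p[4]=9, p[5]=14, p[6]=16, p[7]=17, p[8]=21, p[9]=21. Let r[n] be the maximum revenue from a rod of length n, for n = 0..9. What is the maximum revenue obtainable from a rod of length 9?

   n    0    1    2    3    4    5    6    7    8    9
r[n]    0    1    3    8    9   14   16   17   22   24

24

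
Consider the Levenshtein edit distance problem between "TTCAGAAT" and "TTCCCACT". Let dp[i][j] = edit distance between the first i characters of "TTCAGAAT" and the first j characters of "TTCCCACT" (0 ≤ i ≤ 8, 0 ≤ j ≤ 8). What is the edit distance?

3

   ''  T  T  C  C  C  A  C  T
''  0  1  2  3  4  5  6  7  8
 T  1  0  1  2  3  4  5  6  7
 T  2  1  0  1  2  3  4  5  6
 C  3  2  1  0  1  2  3  4  5
 A  4  3  2  1  1  2  2  3  4
 G  5  4  3  2  2  2  3  3  4
 A  6  5  4  3  3  3  2  3  4
 A  7  6  5  4  4  4  3  3  4
 T  8  7  6  5  5  5  4  4  3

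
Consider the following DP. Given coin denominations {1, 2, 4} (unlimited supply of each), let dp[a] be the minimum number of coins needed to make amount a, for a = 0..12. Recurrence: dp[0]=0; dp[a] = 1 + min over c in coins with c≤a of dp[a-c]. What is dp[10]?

3

 a  0  1  2  3  4  5  6  7  8  9 10 11 12
dp  0  1  1  2  1  2  2  3  2  3  3  4  3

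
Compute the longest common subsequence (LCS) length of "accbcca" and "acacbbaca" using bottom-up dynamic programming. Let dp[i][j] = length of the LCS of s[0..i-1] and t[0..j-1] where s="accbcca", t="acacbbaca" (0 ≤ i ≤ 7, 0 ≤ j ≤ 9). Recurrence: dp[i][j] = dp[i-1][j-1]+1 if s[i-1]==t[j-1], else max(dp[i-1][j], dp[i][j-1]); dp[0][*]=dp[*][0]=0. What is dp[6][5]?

   ''  a  c  a  c  b  b  a  c  a
''  0  0  0  0  0  0  0  0  0  0
 a  0  1  1  1  1  1  1  1  1  1
 c  0  1  2  2  2  2  2  2  2  2
 c  0  1  2  2  3  3  3  3  3  3
 b  0  1  2  2  3  4  4  4  4  4
 c  0  1  2  2  3  4  4  4  5  5
 c  0  1  2  2  3  4  4  4  5  5
 a  0  1  2  3  3  4  4  5  5  6

4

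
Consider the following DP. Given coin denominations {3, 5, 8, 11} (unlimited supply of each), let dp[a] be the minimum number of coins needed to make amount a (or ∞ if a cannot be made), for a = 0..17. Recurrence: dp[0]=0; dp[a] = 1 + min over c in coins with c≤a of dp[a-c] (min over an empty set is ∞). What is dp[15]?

3

 a  0  1  2  3  4  5  6  7  8  9 10 11 12 13 14 15 16 17
dp  0  -  -  1  -  1  2  -  1  3  2  1  4  2  2  3  2  3
(- denotes ∞ / unreachable)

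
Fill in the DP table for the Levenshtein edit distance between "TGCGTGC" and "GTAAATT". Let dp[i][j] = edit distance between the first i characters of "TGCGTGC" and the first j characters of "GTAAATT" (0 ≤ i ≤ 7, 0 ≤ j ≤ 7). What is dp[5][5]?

   ''  G  T  A  A  A  T  T
''  0  1  2  3  4  5  6  7
 T  1  1  1  2  3  4  5  6
 G  2  1  2  2  3  4  5  6
 C  3  2  2  3  3  4  5  6
 G  4  3  3  3  4  4  5  6
 T  5  4  3  4  4  5  4  5
 G  6  5  4  4  5  5  5  5
 C  7  6  5  5  5  6  6  6

5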